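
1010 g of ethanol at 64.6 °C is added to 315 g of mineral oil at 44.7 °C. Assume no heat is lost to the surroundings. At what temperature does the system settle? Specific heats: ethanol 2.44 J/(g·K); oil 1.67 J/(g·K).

T_f ≈ 61.1 °C

Energy conservation, ΣQ = 0:
1010·2.44·(T − 64.6) + 315·1.67·(T − 44.7) = 0
2464.4(T − 64.6) + 526.05(T − 44.7) = 0
(2464.4 + 526.05) T = 2464.4·64.6 + 526.05·44.7
T = 182715/2990.4 ≈ 61.10 °C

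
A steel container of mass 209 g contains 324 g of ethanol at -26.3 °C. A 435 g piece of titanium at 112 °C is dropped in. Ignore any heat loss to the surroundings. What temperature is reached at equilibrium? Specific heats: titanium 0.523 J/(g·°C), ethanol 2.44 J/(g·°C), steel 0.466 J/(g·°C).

T_f ≈ 1.9 °C

Setting the total heat transfer to zero:
435×0.523×(T − 112) + 324×2.44×(T − (-26.3)) + 209×0.466×(T − (-26.3)) = 0
(227.5 + 790.56 + 97.39) T = 227.5×112 + 790.56×(-26.3) + 97.39×(-26.3)
T = 2127.4/1115.5 ≈ 1.91 °C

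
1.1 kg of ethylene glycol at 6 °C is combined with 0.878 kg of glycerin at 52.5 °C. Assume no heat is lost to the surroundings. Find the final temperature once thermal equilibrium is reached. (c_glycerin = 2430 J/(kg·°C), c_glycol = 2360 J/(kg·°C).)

T_f ≈ 27.0 °C

With ΣQ=0 the equilibrium temperature is the m·c-weighted mean:
T_f = (2133.5·52.5 + 2596·6) / (2133.5 + 2596)
    = 127587 / 4729.5 ≈ 26.98 °C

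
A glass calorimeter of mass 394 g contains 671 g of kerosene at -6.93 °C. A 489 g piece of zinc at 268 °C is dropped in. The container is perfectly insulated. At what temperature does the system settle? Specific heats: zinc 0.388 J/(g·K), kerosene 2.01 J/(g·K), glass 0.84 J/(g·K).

T_f ≈ 21.0 °C

Taking heat into each body as positive, Σ m c ΔT = 0:
489×0.388×(T − 268) + 671×2.01×(T − (-6.93)) + 394×0.84×(T − (-6.93)) = 0
1869.4 T = 39208
T = 39208/1869.4 ≈ 20.97 °C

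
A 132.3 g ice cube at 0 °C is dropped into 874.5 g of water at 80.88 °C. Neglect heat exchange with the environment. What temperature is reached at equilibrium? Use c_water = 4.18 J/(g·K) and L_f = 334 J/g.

T_f ≈ 59.8 °C

Energy balance with sensible and latent terms:
melt ice: 132.3·334 = 44188
  warm the meltwater: 553.01 T
  water: 3655.4(T − 80.88)
4208.4 T = 295650 − 44188 = 251461
T ≈ 59.75 °C (positive, so assuming full melt was valid).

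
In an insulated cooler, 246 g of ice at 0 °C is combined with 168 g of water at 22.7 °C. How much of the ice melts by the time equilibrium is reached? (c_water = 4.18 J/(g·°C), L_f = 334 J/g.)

m_melted ≈ 47.7 g

Water can give up m c ΔT = 168×4.18×22.7 = 15941 J before reaching 0 °C.
Fully melting the ice requires m_ice L_f = 246×334 = 82164 J.
Since 15941 < 82164 J, not all the ice melts; equilibrium is at 0 °C.
m_melt = 15941 / L_f = 47.73 g.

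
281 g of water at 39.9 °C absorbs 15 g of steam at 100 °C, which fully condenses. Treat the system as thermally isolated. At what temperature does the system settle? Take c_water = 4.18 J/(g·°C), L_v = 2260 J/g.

T_f ≈ 70.3 °C

Energy conservation, ΣQ = 0:
latent heat released on condensation: 15·2260 = 33900; condensate cools 100→T: 15·4.18·(T − 100) = 62.7(T − 100); water warms: 281·4.18·(T − 39.9) = 1174.6(T − 39.9)
1237.3 T = 33900 + 6270 + 46866 = 87036
T ≈ 70.34 °C — below 100 °C, confirming all the steam condensed.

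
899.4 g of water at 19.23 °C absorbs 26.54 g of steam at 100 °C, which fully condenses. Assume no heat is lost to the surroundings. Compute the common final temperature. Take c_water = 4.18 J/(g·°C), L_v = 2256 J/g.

Setting the total heat transfer to zero:
steam→water at 100 °C releases m L_v = 26.54×2256 = 59874; condensed water 100 °C→T: 110.94(T − 100); original water: 3759.5(T − 19.23)
3870.4 T = 59874 + 11094 + 72295 = 143263
T ≈ 37.01 °C, under the boiling point, so the assumption holds.

T_f ≈ 37.0 °C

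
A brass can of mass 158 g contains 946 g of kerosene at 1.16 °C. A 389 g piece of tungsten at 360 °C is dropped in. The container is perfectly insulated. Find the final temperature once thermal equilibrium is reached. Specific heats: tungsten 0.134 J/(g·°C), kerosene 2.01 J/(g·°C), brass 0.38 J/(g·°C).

T_f ≈ 10.4 °C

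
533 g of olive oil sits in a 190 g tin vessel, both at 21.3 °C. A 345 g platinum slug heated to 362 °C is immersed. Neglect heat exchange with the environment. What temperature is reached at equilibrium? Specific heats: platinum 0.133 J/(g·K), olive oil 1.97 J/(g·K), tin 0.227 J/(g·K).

T_f is the heat-capacity-weighted average of the initial temperatures:
T_f = (45.89*362 + 1050*21.3 + 43.13*21.3) / (45.89 + 1050 + 43.13)
    = 39894 / 1139 ≈ 35.02 °C

T_f ≈ 35.0 °C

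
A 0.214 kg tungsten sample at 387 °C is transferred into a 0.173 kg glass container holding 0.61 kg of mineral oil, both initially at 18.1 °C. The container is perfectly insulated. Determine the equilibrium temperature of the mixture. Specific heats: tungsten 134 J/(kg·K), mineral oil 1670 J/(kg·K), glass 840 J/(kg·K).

T_f ≈ 27.0 °C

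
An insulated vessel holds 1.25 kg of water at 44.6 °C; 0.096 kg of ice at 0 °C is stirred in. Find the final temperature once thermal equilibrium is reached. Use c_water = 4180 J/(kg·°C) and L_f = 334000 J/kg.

T_f ≈ 35.7 °C

Energy conservation, ΣQ = 0:
latent heat to melt: 0.096·334000 = 32064; meltwater 0→T: 0.096·4180·T = 401.28 T; water cools: 1.25·4180·(T − 44.6) = 5225(T − 44.6)
5626.3 T = 233035 − 32064 = 200971
T ≈ 35.72 °C. Since T > 0 °C, the all-ice-melts assumption holds.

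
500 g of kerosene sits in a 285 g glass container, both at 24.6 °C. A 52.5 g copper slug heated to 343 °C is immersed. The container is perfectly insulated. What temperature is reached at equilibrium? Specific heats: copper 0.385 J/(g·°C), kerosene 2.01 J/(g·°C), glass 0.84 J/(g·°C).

T_f ≈ 29.7 °C

Conservation of energy gives ΣQ = 0:
52.5×0.385×(T − 343) + 500×2.01×(T − 24.6) + 285×0.84×(T − 24.6) = 0
20.21(T − 343) + 1005(T − 24.6) + 239.4(T − 24.6) = 0
1264.6 T = 37545
T = 37545/1264.6 ≈ 29.69 °C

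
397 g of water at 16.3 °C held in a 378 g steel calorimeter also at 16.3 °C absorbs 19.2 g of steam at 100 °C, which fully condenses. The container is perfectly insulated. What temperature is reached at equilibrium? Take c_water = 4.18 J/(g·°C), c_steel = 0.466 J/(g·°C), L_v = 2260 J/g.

Conservation of energy gives ΣQ = 0:
steam→water at 100 °C releases m L_v = 19.2×2260 = 43392; condensate cools 100→T: 19.2×4.18×(T − 100) = 80.26(T − 100); water warms: 397×4.18×(T − 16.3) = 1659.5(T − 16.3); cup: 176.15(T − 16.3)
1915.9 T = 43392 + 8025.6 + 29920 = 81338
T ≈ 42.46 °C (< 100 °C, so full condensation is consistent).

T_f ≈ 42.5 °C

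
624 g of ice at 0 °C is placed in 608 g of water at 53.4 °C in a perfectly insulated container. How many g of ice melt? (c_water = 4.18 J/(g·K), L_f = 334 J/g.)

Water can give up m c ΔT = 608·4.18·53.4 = 135713 J before reaching 0 °C.
Melting all 624 g of ice would need 624·334 = 208416 J.
135713 J < 208416 J, so only part of the ice melts and the system sits at 0 °C.
m_melt = 135713 / L_f = 406.3 g.

m_melted ≈ 406 g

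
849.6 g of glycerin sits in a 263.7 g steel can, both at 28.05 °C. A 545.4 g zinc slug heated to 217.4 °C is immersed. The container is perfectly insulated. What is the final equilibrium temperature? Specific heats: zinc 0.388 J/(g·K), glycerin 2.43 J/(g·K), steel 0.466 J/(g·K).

T_f ≈ 44.8 °C

Setting the total heat transfer to zero:
545.4×0.388×(T − 217.4) + 849.6×2.43×(T − 28.05) + 263.7×0.466×(T − 28.05) = 0
2399 T = 107362
T = 107362/2399 ≈ 44.75 °C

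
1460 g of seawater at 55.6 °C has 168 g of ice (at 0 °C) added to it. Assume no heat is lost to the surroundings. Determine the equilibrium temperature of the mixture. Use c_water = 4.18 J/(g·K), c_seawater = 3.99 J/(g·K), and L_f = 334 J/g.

T_f ≈ 41.0 °C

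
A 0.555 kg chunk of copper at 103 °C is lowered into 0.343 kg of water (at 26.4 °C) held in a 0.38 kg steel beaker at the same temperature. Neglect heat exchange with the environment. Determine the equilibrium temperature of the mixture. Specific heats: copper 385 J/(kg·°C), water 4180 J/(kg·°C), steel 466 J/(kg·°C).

Energy conservation, ΣQ = 0:
0.555·385·(T − 103) + 0.343·4180·(T − 26.4) + 0.38·466·(T − 26.4) = 0
1824.5 T = 64534
T = 64534/1824.5 ≈ 35.37 °C

T_f ≈ 35.4 °C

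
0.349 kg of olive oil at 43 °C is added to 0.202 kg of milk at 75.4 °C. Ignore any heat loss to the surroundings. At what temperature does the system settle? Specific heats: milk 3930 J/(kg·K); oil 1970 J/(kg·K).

T_f is the heat-capacity-weighted average of the initial temperatures:
T_f = (793.86×75.4 + 687.53×43) / (793.86 + 687.53)
    = 89421 / 1481.4 ≈ 60.36 °C

T_f ≈ 60.4 °C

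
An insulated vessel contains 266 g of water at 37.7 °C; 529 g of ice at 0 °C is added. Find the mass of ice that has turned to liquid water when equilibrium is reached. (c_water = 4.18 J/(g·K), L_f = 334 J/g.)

Cooling the water to 0 °C releases 266×4.18×37.7 = 41918 J.
Fully melting the ice requires m_ice L_f = 529×334 = 176686 J.
41918 J < 176686 J, so only part of the ice melts and the system sits at 0 °C.
Mass melted = 41918/334 ≈ 125.5 g.

m_melted ≈ 126 g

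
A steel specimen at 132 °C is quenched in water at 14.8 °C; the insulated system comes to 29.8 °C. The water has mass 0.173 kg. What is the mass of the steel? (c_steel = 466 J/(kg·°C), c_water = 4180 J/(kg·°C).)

m ≈ 0.228 kg

Heat lost by the steel = heat gained by the water:
m×466×(132 − 29.8) = 0.173×4180×(29.8 − 14.8)
47625 m = 10847  ⇒  m ≈ 0.2278 kg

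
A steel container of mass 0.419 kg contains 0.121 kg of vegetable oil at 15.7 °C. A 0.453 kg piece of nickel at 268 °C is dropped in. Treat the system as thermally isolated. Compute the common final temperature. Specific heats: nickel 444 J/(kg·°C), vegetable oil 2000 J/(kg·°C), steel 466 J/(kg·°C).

T_f ≈ 95.2 °C

Energy conservation, ΣQ = 0:
0.453·444·(T − 268) + 0.121·2000·(T − 15.7) + 0.419·466·(T − 15.7) = 0
201.13(T − 268) + 242(T − 15.7) + 195.25(T − 15.7) = 0
(201.13 + 242 + 195.25) T = 201.13·268 + 242·15.7 + 195.25·15.7
T = 60768 / 638.39 = 95.2 °C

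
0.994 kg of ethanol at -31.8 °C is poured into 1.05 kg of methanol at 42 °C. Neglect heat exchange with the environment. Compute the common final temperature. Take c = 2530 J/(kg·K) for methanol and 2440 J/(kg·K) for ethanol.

Energy conservation, ΣQ = 0:
1.05*2530*(T − 42) + 0.994*2440*(T − (-31.8)) = 0
2656.5(T − 42) + 2425.4(T − (-31.8)) = 0
(2656.5 + 2425.4) T = 2656.5*42 + 2425.4*(-31.8)
T = 34447/5081.9 ≈ 6.78 °C

T_f ≈ 6.8 °C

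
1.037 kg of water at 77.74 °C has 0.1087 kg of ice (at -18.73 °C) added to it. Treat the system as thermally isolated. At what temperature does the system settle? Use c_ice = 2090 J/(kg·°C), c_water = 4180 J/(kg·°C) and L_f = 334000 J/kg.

Energy balance with sensible and latent terms:
warm ice to 0 °C: 0.1087·2090·(0 − (-18.73)) = 4255.1
  fusion: m_ice L_f = 0.1087·334000 = 36306
  warm the meltwater: 454.37 T
  water cools: 1.037·4180·(T − 77.74) = 4334.7(T − 77.74)
4789 T = 336976 − 40561 = 296416
T ≈ 61.89 °C — above 0 °C, consistent with complete melting.

T_f ≈ 61.9 °C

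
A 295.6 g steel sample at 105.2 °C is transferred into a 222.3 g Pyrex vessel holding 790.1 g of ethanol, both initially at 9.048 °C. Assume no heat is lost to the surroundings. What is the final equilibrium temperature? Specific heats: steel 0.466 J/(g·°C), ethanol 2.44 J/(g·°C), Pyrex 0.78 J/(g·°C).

T_f ≈ 15.0 °C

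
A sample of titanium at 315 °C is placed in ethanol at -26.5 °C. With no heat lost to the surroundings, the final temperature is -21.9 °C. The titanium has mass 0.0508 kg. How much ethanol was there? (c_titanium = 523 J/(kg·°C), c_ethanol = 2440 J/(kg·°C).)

m ≈ 0.797 kg

Net heat exchanged in the isolated system is zero:
0.0508×523×(-21.9 − 315) + m×2440×(-21.9 − (-26.5)) = 0
11224 m = 8950.9
m = 8950.9/11224 ≈ 0.7975 kg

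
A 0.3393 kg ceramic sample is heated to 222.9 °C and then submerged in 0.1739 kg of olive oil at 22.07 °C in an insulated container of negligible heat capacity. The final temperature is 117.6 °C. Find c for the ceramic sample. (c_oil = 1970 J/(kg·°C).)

Conservation of energy gives ΣQ = 0:
0.3393·c·(117.6 − 222.9) + 0.1739·1970·(117.6 − 22.07) = 0
-35.73 c = -32727
c = -32727/-35.73 ≈ 916 J/(kg·°C)

c ≈ 916 J/(kg·°C)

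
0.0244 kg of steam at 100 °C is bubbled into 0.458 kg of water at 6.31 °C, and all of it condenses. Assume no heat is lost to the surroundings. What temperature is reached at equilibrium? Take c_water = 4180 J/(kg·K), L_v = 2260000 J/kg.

Let T be the final temperature. ΣQ_i = 0:
steam→water at 100 °C releases m L_v = 0.0244·2260000 = 55144; condensate cools 100→T: 0.0244·4180·(T − 100) = 101.99(T − 100); original water: 1914.4(T − 6.31)
2016.4 T = 55144 + 10199 + 12080 = 77423
T ≈ 38.40 °C, under the boiling point, so the assumption holds.

T_f ≈ 38.4 °C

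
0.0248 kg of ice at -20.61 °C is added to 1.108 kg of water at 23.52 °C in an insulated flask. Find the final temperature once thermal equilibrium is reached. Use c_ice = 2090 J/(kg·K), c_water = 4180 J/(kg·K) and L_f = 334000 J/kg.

Energy conservation, ΣQ = 0:
ice -20.61→0 °C: 0.0248·2090·20.61 = 1068.3; melt ice: 0.0248·334000 = 8283.2; meltwater 0→T: 0.0248·4180·T = 103.66 T; water cools: 1.108·4180·(T − 23.52) = 4631.4(T − 23.52)
4735.1 T = 108931 − 9351.5 = 99580
T ≈ 21.03 °C — above 0 °C, consistent with complete melting.

T_f ≈ 21.0 °C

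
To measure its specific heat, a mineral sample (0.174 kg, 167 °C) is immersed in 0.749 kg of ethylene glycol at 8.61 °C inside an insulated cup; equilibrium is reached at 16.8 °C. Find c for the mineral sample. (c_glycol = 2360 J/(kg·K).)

m_s c (T_s − T_f) = m_glycol c_glycol (T_f − T_0):
0.174×c×(167 − 16.8) = 0.749×2360×(16.8 − 8.61)
26.13 c = 14477  ⇒  c ≈ 553.9 J/(kg·K)

c ≈ 554 J/(kg·K)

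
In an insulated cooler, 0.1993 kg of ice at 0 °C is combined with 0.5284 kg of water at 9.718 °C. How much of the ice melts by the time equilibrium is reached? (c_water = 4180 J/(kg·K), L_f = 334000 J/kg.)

m_melted ≈ 0.0643 kg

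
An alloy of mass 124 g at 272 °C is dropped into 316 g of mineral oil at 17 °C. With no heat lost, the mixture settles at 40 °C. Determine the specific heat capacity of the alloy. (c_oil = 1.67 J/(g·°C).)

Net heat exchanged in the isolated system is zero:
124×c×(40 − 272) + 316×1.67×(40 − 17) = 0
-28768 c = -12138
c = -12138/-28768 ≈ 0.4219 J/(g·°C)

c ≈ 0.422 J/(g·°C)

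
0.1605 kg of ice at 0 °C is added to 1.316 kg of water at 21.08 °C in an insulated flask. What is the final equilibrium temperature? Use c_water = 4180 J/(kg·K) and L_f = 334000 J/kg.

Sum of m c ΔT and latent-heat terms is zero:
latent heat to melt: 0.1605×334000 = 53607
  meltwater 0→T: 0.1605×4180×T = 670.89 T
  water cools: 1.316×4180×(T − 21.08) = 5500.9(T − 21.08)
6171.8 T = 115959 − 53607 = 62352
T ≈ 10.10 °C — above 0 °C, consistent with complete melting.

T_f ≈ 10.1 °C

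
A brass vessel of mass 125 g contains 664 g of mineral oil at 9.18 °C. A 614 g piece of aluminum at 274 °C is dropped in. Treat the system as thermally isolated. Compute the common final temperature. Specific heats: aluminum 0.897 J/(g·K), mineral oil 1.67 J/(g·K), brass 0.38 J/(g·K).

T_f ≈ 94.6 °C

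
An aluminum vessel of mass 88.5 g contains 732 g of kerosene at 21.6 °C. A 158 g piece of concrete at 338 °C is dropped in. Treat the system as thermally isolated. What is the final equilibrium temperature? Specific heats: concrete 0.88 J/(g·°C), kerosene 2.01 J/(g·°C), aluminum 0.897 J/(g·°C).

Let T be the final temperature. ΣQ_i = 0:
158×0.88×(T − 338) + 732×2.01×(T − 21.6) + 88.5×0.897×(T − 21.6) = 0
139.04(T − 338) + 1471.3(T − 21.6) + 79.38(T − 21.6) = 0
(139.04 + 1471.3 + 79.38) T = 139.04×338 + 1471.3×21.6 + 79.38×21.6
T = 80491 / 1689.7 = 47.6 °C

T_f ≈ 47.6 °C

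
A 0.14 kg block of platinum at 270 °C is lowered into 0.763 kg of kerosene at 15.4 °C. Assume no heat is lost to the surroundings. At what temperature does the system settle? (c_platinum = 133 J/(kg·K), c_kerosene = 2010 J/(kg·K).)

Setting the total heat transfer to zero:
0.14·133·(T − 270) + 0.763·2010·(T − 15.4) = 0
18.62(T − 270) + 1533.6(T − 15.4) = 0
(18.62 + 1533.6) T = 18.62·270 + 1533.6·15.4
T = 28645/1552.2 ≈ 18.45 °C

T_f ≈ 18.5 °C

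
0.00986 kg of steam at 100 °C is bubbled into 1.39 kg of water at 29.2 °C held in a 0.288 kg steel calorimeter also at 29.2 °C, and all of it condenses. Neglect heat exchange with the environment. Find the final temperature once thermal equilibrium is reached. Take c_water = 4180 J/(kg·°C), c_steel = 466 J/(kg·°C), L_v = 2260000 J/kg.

Taking heat into each body as positive, Σ m c ΔT = 0:
latent heat released on condensation: 0.00986·2260000 = 22284; condensed water 100 °C→T: 41.21(T − 100); original water: 5810.2(T − 29.2); steel cup: 0.288·466·(T − 29.2) = 134.21(T − 29.2)
5985.6 T = 22284 + 4121.5 + 173577 = 199982
T ≈ 33.41 °C, under the boiling point, so the assumption holds.

T_f ≈ 33.4 °C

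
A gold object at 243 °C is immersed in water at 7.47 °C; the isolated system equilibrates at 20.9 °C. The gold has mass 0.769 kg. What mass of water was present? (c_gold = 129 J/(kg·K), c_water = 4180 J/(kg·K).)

Conservation of energy gives ΣQ = 0:
0.769·129·(20.9 − 243) + m·4180·(20.9 − 7.47) = 0
56137 m = 22033
m = 22033/56137 ≈ 0.3925 kg

m ≈ 0.392 kg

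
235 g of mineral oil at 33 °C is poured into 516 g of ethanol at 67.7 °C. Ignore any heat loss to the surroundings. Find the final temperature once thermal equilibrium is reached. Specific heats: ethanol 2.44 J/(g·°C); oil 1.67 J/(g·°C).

Heat lost by the ethanol equals heat gained by the oil:
516×2.44×(67.7 − T) = 235×1.67×(T − 33)
1259(67.7 − T) = 392.45(T − 33)
1651.5 T = 98188  ⇒  T ≈ 59.45 °C

T_f ≈ 59.5 °C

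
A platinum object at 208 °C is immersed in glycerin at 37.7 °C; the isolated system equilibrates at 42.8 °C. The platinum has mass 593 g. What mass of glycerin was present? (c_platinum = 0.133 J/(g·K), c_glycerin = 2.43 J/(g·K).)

m ≈ 1050 g

Heat lost by the platinum = heat gained by the glycerin:
593×0.133×(208 − 42.8) = m×2.43×(42.8 − 37.7)
12.39 m = 13029  ⇒  m ≈ 1051 g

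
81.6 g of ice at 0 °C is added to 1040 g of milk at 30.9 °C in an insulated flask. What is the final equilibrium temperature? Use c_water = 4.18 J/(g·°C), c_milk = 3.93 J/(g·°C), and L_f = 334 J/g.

Net heat exchanged in the isolated system is zero:
latent heat to melt: 81.6·334 = 27254
  meltwater 0→T: 81.6·4.18·T = 341.09 T
  milk: 4087.2(T − 30.9)
4428.3 T = 126294 − 27254 = 99040
T ≈ 22.37 °C — above 0 °C, consistent with complete melting.

T_f ≈ 22.4 °C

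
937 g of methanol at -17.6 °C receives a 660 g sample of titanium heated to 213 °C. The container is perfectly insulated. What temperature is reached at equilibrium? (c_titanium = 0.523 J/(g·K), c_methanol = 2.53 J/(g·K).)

T_f ≈ 11.7 °C

Conservation of energy gives ΣQ = 0:
660*0.523*(T − 213) + 937*2.53*(T − (-17.6)) = 0
345.18(T − 213) + 2370.6(T − (-17.6)) = 0
(345.18 + 2370.6) T = 345.18*213 + 2370.6*(-17.6)
T = 31801 / 2715.8 = 11.7 °C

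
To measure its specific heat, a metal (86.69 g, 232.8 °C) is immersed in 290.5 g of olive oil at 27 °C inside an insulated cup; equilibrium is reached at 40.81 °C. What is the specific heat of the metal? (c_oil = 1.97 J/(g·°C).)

c ≈ 0.475 J/(g·°C)

Heat lost by the metal = heat gained by the oil:
86.69·c·(232.8 − 40.81) = 290.5·1.97·(40.81 − 27)
16644 c = 7903.3  ⇒  c ≈ 0.4749 J/(g·°C)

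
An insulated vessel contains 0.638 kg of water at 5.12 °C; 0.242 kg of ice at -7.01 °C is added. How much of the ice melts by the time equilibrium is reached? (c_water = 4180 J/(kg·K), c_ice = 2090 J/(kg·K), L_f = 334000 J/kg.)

Cooling the water to 0 °C releases 0.638·4180·5.12 = 13654 J.
Warming the ice to 0 °C takes 0.242·2090·7.01 = 3545.5 J, leaving 10109 J for melting.
To melt every bit of ice: 0.242·334000 = 80828 J.
That's not enough to melt it all — equilibrium is at 0 °C with ice remaining.
m_melt = 10109 / L_f = 0.03027 kg.

m_melted ≈ 0.0303 kg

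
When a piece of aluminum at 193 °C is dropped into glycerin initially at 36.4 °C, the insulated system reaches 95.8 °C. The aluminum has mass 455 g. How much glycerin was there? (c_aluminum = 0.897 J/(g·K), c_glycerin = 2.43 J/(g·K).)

m ≈ 275 g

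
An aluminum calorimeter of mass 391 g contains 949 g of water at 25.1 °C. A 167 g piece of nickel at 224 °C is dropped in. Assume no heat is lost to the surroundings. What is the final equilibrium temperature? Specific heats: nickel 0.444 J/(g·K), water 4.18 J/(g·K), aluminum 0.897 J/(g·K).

Net heat exchanged in the isolated system is zero:
167×0.444×(T − 224) + 949×4.18×(T − 25.1) + 391×0.897×(T − 25.1) = 0
4391.7 T = 124980
T = 124980/4391.7 ≈ 28.46 °C

T_f ≈ 28.5 °C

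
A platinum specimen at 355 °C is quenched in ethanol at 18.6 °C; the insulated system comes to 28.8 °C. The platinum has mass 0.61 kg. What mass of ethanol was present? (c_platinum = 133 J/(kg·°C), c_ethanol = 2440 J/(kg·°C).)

|Q_platinum| = |Q_ethanol|:
0.61·133·(355 − 28.8) = m·2440·(28.8 − 18.6)
24888 m = 26465  ⇒  m ≈ 1.063 kg

m ≈ 1.06 kg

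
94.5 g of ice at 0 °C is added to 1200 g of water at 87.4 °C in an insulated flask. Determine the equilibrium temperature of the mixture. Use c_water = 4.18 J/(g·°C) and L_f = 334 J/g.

T_f ≈ 75.2 °C

Net heat exchanged in the isolated system is zero:
latent heat to melt: 94.5·334 = 31563; meltwater 0→T: 94.5·4.18·T = 395.01 T; water cools: 1200·4.18·(T − 87.4) = 5016(T − 87.4)
5411 T = 438398 − 31563 = 406835
T ≈ 75.19 °C. Since T > 0 °C, the all-ice-melts assumption holds.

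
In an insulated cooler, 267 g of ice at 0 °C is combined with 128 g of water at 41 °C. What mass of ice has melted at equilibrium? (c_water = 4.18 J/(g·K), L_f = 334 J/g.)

m_melted ≈ 65.7 g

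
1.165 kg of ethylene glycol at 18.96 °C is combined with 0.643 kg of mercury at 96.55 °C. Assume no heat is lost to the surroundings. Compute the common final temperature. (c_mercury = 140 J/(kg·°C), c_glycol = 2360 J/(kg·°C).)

T_f ≈ 21.4 °C

Heat gained plus heat lost sum to zero:
0.643·140·(T − 96.55) + 1.165·2360·(T − 18.96) = 0
2839.4 T = 60820
T = 60820/2839.4 ≈ 21.42 °C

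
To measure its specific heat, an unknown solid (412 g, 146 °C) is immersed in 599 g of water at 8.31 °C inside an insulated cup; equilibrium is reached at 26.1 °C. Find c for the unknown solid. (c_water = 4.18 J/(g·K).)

c ≈ 0.902 J/(g·K)

Conservation of energy gives ΣQ = 0:
412×c×(26.1 − 146) + 599×4.18×(26.1 − 8.31) = 0
-49399 c = -44543
c = -44543/-49399 ≈ 0.9017 J/(g·K)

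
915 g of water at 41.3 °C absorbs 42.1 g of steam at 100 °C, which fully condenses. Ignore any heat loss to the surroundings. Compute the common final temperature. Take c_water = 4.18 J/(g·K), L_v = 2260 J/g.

Taking heat into each body as positive, Σ m c ΔT = 0:
latent heat released on condensation: 42.1×2260 = 95146
  condensate cools 100→T: 42.1×4.18×(T − 100) = 175.98(T − 100)
  original water: 3824.7(T − 41.3)
4000.7 T = 95146 + 17598 + 157960 = 270704
T ≈ 67.66 °C — below 100 °C, confirming all the steam condensed.

T_f ≈ 67.7 °C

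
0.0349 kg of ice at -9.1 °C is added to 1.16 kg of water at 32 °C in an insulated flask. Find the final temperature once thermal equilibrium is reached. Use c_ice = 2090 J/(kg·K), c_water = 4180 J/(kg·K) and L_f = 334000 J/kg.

T_f ≈ 28.6 °C

Setting the total heat transfer to zero:
warm ice to 0 °C: 0.0349·2090·(0 − (-9.1)) = 663.76; latent heat to melt: 0.0349·334000 = 11657; meltwater 0→T: 0.0349·4180·T = 145.88 T; water cools: 1.16·4180·(T − 32) = 4848.8(T − 32)
4994.7 T = 155162 − 12320 = 142841
T ≈ 28.60 °C (positive, so assuming full melt was valid).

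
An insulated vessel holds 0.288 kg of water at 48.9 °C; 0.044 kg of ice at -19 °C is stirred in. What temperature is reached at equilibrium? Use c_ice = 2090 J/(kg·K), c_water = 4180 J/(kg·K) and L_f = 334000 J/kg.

T_f ≈ 30.6 °C

Conservation of energy gives ΣQ = 0:
ice -19→0 °C: 0.044×2090×19 = 1747.2
  latent heat to melt: 0.044×334000 = 14696
  warm the meltwater: 183.92 T
  water cools: 0.288×4180×(T − 48.9) = 1203.8(T − 48.9)
1387.8 T = 58868 − 16443 = 42425
T ≈ 30.57 °C — above 0 °C, consistent with complete melting.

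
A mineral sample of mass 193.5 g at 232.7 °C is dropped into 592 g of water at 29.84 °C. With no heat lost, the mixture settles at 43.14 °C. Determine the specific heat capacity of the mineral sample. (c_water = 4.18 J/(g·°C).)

c ≈ 0.897 J/(g·°C)

Heat lost by the mineral sample = heat gained by the water:
193.5×c×(232.7 − 43.14) = 592×4.18×(43.14 − 29.84)
36680 c = 32912  ⇒  c ≈ 0.8973 J/(g·°C)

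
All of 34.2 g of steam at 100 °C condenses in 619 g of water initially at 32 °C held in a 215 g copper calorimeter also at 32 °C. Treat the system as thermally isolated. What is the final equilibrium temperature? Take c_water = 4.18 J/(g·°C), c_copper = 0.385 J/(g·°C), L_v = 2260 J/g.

T_f ≈ 62.9 °C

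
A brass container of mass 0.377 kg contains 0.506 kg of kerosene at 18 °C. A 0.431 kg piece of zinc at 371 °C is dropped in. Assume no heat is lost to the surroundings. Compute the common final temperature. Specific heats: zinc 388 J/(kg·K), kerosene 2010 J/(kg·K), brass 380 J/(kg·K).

Let T be the final temperature. ΣQ_i = 0:
0.431*388*(T − 371) + 0.506*2010*(T − 18) + 0.377*380*(T − 18) = 0
167.23(T − 371) + 1017.1(T − 18) + 143.26(T − 18) = 0
(167.23 + 1017.1 + 143.26) T = 167.23*371 + 1017.1*18 + 143.26*18
T ≈ 62.47 °C

T_f ≈ 62.5 °C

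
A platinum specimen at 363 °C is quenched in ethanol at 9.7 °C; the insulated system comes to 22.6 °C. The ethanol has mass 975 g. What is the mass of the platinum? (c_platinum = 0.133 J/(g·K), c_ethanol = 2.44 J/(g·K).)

m ≈ 678 g

Heat lost by the platinum = heat gained by the ethanol:
m×0.133×(363 − 22.6) = 975×2.44×(22.6 − 9.7)
45.27 m = 30689  ⇒  m ≈ 677.9 g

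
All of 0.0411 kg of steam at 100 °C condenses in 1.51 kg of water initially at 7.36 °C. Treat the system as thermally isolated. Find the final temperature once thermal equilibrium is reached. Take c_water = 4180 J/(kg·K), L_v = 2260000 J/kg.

T_f ≈ 24.1 °C

Heat gained plus heat lost sum to zero:
steam→water at 100 °C releases m L_v = 0.0411·2260000 = 92886; condensate cools 100→T: 0.0411·4180·(T − 100) = 171.8(T − 100); water warms: 1.51·4180·(T − 7.36) = 6311.8(T − 7.36)
6483.6 T = 92886 + 17180 + 46455 = 156521
T ≈ 24.14 °C, under the boiling point, so the assumption holds.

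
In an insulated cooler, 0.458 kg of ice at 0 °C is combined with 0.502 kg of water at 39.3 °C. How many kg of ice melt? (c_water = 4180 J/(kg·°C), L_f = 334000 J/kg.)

m_melted ≈ 0.247 kg

Heat available from the water dropping to 0 °C: 0.502·4180·39.3 = 82466 J.
Melting all 0.458 kg of ice would need 0.458·334000 = 152972 J.
That's not enough to melt it all — equilibrium is at 0 °C with ice remaining.
m_melt = 82466 / L_f = 0.2469 kg.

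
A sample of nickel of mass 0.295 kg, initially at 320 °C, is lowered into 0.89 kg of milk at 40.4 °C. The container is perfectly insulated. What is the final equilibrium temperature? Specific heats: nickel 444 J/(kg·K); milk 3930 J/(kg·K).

T_f ≈ 50.5 °C

With ΣQ=0 the equilibrium temperature is the m·c-weighted mean:
T_f = (130.98·320 + 3497.7·40.4) / (130.98 + 3497.7)
    = 183221 / 3628.7 ≈ 50.49 °C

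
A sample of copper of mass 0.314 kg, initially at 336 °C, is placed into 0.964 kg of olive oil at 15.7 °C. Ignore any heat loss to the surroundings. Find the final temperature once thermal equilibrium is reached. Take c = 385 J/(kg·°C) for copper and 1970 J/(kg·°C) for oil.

T_f ≈ 34.9 °C

Heat gained plus heat lost sum to zero:
0.314*385*(T − 336) + 0.964*1970*(T − 15.7) = 0
(120.89 + 1899.1) T = 120.89*336 + 1899.1*15.7
T = 70435 / 2020 = 34.9 °C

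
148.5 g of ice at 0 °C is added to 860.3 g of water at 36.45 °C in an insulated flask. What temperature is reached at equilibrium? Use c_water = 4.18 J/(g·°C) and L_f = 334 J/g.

Let T be the final temperature. ΣQ_i = 0:
fusion: m_ice L_f = 148.5×334 = 49599; meltwater 0→T: 148.5×4.18×T = 620.73 T; water cools: 860.3×4.18×(T − 36.45) = 3596.1(T − 36.45)
4216.8 T = 131076 − 49599 = 81477
T ≈ 19.32 °C. Since T > 0 °C, the all-ice-melts assumption holds.

T_f ≈ 19.3 °C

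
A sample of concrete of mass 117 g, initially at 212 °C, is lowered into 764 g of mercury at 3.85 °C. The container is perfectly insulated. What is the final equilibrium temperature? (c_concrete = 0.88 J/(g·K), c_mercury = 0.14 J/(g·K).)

T_f ≈ 105.9 °C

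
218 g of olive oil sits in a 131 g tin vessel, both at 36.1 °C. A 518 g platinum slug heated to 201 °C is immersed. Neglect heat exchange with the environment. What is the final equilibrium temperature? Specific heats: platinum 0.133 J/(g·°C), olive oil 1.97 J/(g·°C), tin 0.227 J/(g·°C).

T_f ≈ 57.6 °C

Setting the total heat transfer to zero:
518*0.133*(T − 201) + 218*1.97*(T − 36.1) + 131*0.227*(T − 36.1) = 0
68.89(T − 201) + 429.46(T − 36.1) + 29.74(T − 36.1) = 0
(68.89 + 429.46 + 29.74) T = 68.89*201 + 429.46*36.1 + 29.74*36.1
T ≈ 57.61 °C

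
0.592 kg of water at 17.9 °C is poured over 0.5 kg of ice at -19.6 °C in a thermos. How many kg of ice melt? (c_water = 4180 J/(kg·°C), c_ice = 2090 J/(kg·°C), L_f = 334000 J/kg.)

m_melted ≈ 0.0713 kg

Water can give up m c ΔT = 0.592×4180×17.9 = 44295 J before reaching 0 °C.
Of that, 0.5×2090×19.6 = 20482 J goes to bring the ice to 0 °C, leaving 23813 J.
Melting all 0.5 kg of ice would need 0.5×334000 = 167000 J.
23813 J < 167000 J, so only part of the ice melts and the system sits at 0 °C.
m_melt = 23813 / L_f = 0.0713 kg.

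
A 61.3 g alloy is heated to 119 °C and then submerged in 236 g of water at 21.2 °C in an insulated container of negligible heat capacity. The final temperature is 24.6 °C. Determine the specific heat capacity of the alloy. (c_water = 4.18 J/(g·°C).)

Heat lost by the alloy = heat gained by the water:
61.3×c×(119 − 24.6) = 236×4.18×(24.6 − 21.2)
5786.7 c = 3354  ⇒  c ≈ 0.5796 J/(g·°C)

c ≈ 0.58 J/(g·°C)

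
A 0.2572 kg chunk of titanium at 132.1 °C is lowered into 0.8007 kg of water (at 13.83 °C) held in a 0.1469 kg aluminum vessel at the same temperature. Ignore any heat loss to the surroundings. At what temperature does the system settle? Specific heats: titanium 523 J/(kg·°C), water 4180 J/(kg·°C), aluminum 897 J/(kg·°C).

Conservation of energy gives ΣQ = 0:
0.2572×523×(T − 132.1) + 0.8007×4180×(T − 13.83) + 0.1469×897×(T − 13.83) = 0
134.52(T − 132.1) + 3346.9(T − 13.83) + 131.77(T − 13.83) = 0
(134.52 + 3346.9 + 131.77) T = 134.52×132.1 + 3346.9×13.83 + 131.77×13.83
T = 65880 / 3613.2 = 18.2 °C

T_f ≈ 18.2 °C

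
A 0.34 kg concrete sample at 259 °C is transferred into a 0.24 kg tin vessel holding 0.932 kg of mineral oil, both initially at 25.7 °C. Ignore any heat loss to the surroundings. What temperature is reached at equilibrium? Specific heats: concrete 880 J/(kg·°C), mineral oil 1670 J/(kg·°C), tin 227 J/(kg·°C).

T_f ≈ 62.2 °C

T_f = Σ m_i c_i T_i / Σ m_i c_i:
T_f = (299.2*259 + 1556.4*25.7 + 54.48*25.7) / (299.2 + 1556.4 + 54.48)
    = 118893 / 1910.1 ≈ 62.24 °C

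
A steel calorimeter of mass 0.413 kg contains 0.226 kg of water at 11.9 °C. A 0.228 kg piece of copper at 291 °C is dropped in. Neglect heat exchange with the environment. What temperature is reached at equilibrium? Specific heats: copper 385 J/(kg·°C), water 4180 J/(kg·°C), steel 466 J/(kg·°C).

With ΣQ=0 the equilibrium temperature is the m·c-weighted mean:
T_f = (87.78·291 + 944.68·11.9 + 192.46·11.9) / (87.78 + 944.68 + 192.46)
    = 39076 / 1224.9 ≈ 31.90 °C

T_f ≈ 31.9 °C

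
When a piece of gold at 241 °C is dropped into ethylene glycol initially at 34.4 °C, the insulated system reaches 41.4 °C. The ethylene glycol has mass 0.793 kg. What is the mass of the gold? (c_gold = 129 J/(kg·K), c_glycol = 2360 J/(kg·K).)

|Q_gold| = |Q_glycol|:
m·129·(241 − 41.4) = 0.793·2360·(41.4 − 34.4)
25748 m = 13100  ⇒  m ≈ 0.5088 kg

m ≈ 0.509 kg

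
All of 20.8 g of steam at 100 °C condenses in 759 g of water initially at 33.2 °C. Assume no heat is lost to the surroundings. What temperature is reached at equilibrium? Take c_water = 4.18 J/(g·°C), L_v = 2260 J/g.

Setting the total heat transfer to zero:
condense steam: −20.8×2260 = −47008
  condensed water 100 °C→T: 86.94(T − 100)
  original water: 3172.6(T − 33.2)
3259.6 T = 47008 + 8694.4 + 105331 = 161033
T ≈ 49.40 °C — below 100 °C, confirming all the steam condensed.

T_f ≈ 49.4 °C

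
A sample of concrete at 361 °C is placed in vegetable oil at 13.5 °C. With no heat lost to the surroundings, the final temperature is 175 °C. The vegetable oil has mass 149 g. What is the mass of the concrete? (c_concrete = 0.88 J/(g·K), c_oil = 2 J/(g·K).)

m ≈ 294 g

Conservation of energy gives ΣQ = 0:
m×0.88×(175 − 361) + 149×2×(175 − 13.5) = 0
-163.68 m = -48127
m = -48127/-163.68 ≈ 294 g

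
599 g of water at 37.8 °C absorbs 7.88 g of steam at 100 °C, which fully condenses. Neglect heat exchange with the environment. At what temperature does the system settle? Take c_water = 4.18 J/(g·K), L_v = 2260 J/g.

Energy balance with sensible and latent terms:
steam→water at 100 °C releases m L_v = 7.88·2260 = 17809; condensed water 100 °C→T: 32.94(T − 100); water warms: 599·4.18·(T − 37.8) = 2503.8(T − 37.8)
2536.8 T = 17809 + 3293.8 + 94644 = 115747
T ≈ 45.63 °C — below 100 °C, confirming all the steam condensed.

T_f ≈ 45.6 °C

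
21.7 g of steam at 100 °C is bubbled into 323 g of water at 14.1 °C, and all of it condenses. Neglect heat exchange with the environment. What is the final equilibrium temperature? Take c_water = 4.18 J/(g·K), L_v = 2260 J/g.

Energy balance with sensible and latent terms:
latent heat released on condensation: 21.7×2260 = 49042; condensed water 100 °C→T: 90.71(T − 100); water warms: 323×4.18×(T − 14.1) = 1350.1(T − 14.1)
1440.8 T = 49042 + 9070.6 + 19037 = 77150
T ≈ 53.54 °C (< 100 °C, so full condensation is consistent).

T_f ≈ 53.5 °C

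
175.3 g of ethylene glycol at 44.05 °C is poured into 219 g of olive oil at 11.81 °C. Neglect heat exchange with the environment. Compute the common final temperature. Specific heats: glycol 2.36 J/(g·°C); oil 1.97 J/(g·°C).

T_f = Σ m_i c_i T_i / Σ m_i c_i:
T_f = (413.71×44.05 + 431.43×11.81) / (413.71 + 431.43)
    = 23319 / 845.14 ≈ 27.59 °C

T_f ≈ 27.6 °C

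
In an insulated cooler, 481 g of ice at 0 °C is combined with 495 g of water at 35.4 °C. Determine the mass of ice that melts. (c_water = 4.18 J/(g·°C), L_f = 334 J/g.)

m_melted ≈ 219 g

Water can give up m c ΔT = 495·4.18·35.4 = 73246 J before reaching 0 °C.
To melt every bit of ice: 481·334 = 160654 J.
Since 73246 < 160654 J, not all the ice melts; equilibrium is at 0 °C.
Mass melted = 73246/334 ≈ 219.3 g.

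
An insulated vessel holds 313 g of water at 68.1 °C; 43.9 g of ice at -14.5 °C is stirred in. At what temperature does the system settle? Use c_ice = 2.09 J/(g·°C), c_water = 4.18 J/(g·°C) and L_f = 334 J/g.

Net heat exchanged in the isolated system is zero:
ice -14.5→0 °C: 43.9×2.09×14.5 = 1330.4; fusion: m_ice L_f = 43.9×334 = 14663; meltwater 0→T: 43.9×4.18×T = 183.5 T; water cools: 313×4.18×(T − 68.1) = 1308.3(T − 68.1)
1491.8 T = 89098 − 15993 = 73105
T ≈ 49.00 °C (positive, so assuming full melt was valid).

T_f ≈ 49.0 °C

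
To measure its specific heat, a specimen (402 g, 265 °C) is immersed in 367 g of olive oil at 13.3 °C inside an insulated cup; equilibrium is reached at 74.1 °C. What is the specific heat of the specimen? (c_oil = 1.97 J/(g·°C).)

c ≈ 0.573 J/(g·°C)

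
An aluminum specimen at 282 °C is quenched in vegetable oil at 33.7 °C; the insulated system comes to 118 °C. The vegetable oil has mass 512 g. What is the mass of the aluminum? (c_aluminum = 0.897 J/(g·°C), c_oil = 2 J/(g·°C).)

m ≈ 587 g

Conservation of energy gives ΣQ = 0:
m·0.897·(118 − 282) + 512·2·(118 − 33.7) = 0
-147.11 m = -86323
m = -86323/-147.11 ≈ 586.8 g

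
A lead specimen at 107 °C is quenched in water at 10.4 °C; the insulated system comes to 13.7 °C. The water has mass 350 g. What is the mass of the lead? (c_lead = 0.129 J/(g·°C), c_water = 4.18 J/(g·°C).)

m ≈ 401 g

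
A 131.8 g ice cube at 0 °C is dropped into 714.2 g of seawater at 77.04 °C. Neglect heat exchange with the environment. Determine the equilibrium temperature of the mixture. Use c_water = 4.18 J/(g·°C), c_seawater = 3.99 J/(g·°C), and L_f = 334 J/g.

T_f ≈ 51.6 °C

Let T be the final temperature. ΣQ_i = 0:
fusion: m_ice L_f = 131.8×334 = 44021
  warm the meltwater: 550.92 T
  seawater: 2849.7(T − 77.04)
3400.6 T = 219538 − 44021 = 175516
T ≈ 51.61 °C. Since T > 0 °C, the all-ice-melts assumption holds.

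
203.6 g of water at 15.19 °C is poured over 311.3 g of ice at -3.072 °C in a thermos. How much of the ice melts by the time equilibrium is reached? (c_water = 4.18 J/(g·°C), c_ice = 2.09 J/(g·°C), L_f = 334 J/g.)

Water can give up m c ΔT = 203.6·4.18·15.19 = 12927 J before reaching 0 °C.
Warming the ice to 0 °C takes 311.3·2.09·3.072 = 1998.7 J, leaving 10929 J for melting.
To melt every bit of ice: 311.3·334 = 103974 J.
10929 J < 103974 J, so only part of the ice melts and the system sits at 0 °C.
Mass melted = 10929/334 ≈ 32.72 g.

m_melted ≈ 32.7 g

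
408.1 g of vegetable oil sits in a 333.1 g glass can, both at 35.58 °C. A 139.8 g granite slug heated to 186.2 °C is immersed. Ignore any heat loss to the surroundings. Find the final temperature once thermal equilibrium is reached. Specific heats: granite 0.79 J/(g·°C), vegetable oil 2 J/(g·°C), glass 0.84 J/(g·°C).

With ΣQ=0 the equilibrium temperature is the m·c-weighted mean:
T_f = (110.44*186.2 + 816.2*35.58 + 279.8*35.58) / (110.44 + 816.2 + 279.8)
    = 59560 / 1206.4 ≈ 49.37 °C

T_f ≈ 49.4 °C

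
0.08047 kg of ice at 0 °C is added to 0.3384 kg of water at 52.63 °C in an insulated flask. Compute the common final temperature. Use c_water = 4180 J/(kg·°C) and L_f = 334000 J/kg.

T_f ≈ 27.2 °C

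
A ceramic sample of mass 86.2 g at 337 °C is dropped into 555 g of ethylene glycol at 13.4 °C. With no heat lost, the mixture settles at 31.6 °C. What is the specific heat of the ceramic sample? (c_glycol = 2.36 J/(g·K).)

c ≈ 0.906 J/(g·K)

Net heat exchanged in the isolated system is zero:
86.2×c×(31.6 − 337) + 555×2.36×(31.6 − 13.4) = 0
-26325 c = -23838
c = -23838/-26325 ≈ 0.9055 J/(g·K)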